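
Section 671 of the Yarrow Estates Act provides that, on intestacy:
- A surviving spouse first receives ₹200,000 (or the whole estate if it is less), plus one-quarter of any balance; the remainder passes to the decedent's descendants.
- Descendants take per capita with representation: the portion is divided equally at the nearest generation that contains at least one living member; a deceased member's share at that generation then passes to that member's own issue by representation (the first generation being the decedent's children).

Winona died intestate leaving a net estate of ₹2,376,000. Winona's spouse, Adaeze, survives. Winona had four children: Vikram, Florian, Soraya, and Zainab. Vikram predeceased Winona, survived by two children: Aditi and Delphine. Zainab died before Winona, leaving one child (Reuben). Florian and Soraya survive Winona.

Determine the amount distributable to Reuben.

Adaeze first takes ₹200,000, leaving a balance of ₹2,176,000. Adaeze then takes one-quarter of the balance (₹544,000), for a total of ₹744,000. The remaining ₹1,632,000 passes to the descendants.
The descendants' portion (₹1,632,000) is divided into 4 shares of ₹408,000: Florian and Soraya each take ₹408,000; Vikram's ₹408,000 share passes to Vikram's issue; Zainab's ₹408,000 share passes to Zainab's issue.
Vikram's share (₹408,000) is divided into 2 shares of ₹204,000: Aditi and Delphine each take ₹204,000.
Zainab's share (₹408,000) passes entirely to Reuben.

Reuben receives ₹408,000.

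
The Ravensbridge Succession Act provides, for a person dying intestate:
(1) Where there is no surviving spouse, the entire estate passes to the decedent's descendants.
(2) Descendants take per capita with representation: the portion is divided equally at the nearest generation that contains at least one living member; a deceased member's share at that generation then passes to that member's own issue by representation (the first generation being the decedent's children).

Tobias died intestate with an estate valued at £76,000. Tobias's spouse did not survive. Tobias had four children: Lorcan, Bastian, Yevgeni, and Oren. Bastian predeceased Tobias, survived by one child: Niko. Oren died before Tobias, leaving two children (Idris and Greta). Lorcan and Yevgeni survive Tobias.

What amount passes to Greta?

Greta receives £9,500.

The entire £76,000 passes to the descendants.
That amount (£76,000) is divided into 4 shares of £19,000: Lorcan and Yevgeni each take £19,000; Bastian's £19,000 share passes to Bastian's issue; Oren's £19,000 share passes to Oren's issue.
Bastian's share (£19,000) passes entirely to Niko.
Oren's share (£19,000) is divided into 2 shares of £9,500: Idris and Greta each take £9,500.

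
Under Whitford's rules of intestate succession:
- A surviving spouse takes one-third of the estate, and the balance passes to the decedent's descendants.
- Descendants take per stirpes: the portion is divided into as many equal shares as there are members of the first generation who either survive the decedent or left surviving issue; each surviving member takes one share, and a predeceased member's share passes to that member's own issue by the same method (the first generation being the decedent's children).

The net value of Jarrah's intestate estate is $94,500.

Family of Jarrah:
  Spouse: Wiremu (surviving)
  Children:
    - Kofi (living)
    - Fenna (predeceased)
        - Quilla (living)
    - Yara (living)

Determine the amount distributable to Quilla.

Wiremu takes one-third of $94,500 = $31,500. The remaining $63,000 passes to the descendants.
The descendants' portion ($63,000) is divided into 3 shares of $21,000: Kofi and Yara each take $21,000; Fenna's $21,000 share passes to Fenna's issue.
Fenna's share ($21,000) passes entirely to Quilla.

Quilla receives $21,000.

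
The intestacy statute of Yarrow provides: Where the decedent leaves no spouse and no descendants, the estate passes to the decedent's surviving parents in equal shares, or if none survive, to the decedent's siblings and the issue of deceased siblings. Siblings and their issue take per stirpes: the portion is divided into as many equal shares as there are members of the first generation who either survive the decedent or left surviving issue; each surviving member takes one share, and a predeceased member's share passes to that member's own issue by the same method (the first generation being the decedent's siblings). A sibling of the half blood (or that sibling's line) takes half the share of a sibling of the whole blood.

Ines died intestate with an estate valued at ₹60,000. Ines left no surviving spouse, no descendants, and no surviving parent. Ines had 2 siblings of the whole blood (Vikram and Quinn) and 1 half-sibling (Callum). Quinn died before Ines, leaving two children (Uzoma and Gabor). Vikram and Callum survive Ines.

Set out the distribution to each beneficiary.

Vikram: ₹24,000; Callum: ₹12,000; Uzoma: ₹12,000; Gabor: ₹12,000

The entire ₹60,000 passes to the siblings and their issue.
Counting each half-blood sibling's line as half a unit, there are 5/2 units in ₹60,000, so one unit is ₹24,000. Whole-blood lines (Vikram and Quinn) take ₹24,000 each; half-blood lines (Callum) take ₹12,000 each.
Quinn's share (₹24,000) is divided into 2 shares of ₹12,000: Uzoma and Gabor each take ₹12,000.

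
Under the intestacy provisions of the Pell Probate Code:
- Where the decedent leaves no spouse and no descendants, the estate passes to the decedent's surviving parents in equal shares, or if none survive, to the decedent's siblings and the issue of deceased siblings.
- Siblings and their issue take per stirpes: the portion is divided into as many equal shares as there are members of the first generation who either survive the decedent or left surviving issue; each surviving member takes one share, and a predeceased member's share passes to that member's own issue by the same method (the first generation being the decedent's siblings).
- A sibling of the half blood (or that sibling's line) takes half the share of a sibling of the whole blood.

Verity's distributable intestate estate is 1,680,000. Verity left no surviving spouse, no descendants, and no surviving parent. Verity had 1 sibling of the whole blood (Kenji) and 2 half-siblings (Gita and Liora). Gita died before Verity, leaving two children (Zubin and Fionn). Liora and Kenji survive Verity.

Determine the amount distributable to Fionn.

Fionn receives 210,000.

The entire 1,680,000 passes to the siblings and their issue.
Counting each half-blood sibling's line as half a unit, there are 2 units in 1,680,000, so one unit is 840,000. Whole-blood lines (Kenji) take 840,000 each; half-blood lines (Gita and Liora) take 420,000 each.
Gita's share (420,000) is divided into 2 shares of 210,000: Zubin and Fionn each take 210,000.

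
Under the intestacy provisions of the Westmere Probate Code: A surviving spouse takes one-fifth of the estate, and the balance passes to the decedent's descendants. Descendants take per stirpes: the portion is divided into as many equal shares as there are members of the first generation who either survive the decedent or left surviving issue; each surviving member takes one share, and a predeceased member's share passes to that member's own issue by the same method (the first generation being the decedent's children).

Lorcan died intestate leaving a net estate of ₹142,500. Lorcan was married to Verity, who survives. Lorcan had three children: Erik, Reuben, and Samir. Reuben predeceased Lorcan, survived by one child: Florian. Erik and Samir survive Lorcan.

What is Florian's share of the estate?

Verity takes one-fifth of ₹142,500 = ₹28,500. The remaining ₹114,000 passes to the descendants.
The descendants' portion (₹114,000) is divided into 3 shares of ₹38,000: Erik and Samir each take ₹38,000; Reuben's ₹38,000 share passes to Reuben's issue.
Reuben's share (₹38,000) passes entirely to Florian.

Florian receives ₹38,000.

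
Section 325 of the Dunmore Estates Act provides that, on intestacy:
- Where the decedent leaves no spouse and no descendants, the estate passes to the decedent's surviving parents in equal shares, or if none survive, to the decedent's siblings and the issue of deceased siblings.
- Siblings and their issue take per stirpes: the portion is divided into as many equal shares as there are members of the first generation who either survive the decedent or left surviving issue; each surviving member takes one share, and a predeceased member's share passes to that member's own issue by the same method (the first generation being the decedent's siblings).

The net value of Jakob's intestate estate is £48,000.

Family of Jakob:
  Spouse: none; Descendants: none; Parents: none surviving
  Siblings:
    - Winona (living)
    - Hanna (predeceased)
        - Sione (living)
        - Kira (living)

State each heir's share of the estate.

Winona: £24,000; Sione: £12,000; Kira: £12,000

The entire £48,000 passes to the siblings and their issue.
That amount (£48,000) is divided into 2 shares of £24,000: Winona takes £24,000; Hanna's £24,000 share passes to Hanna's issue.
Hanna's share (£24,000) is divided into 2 shares of £12,000: Sione and Kira each take £12,000.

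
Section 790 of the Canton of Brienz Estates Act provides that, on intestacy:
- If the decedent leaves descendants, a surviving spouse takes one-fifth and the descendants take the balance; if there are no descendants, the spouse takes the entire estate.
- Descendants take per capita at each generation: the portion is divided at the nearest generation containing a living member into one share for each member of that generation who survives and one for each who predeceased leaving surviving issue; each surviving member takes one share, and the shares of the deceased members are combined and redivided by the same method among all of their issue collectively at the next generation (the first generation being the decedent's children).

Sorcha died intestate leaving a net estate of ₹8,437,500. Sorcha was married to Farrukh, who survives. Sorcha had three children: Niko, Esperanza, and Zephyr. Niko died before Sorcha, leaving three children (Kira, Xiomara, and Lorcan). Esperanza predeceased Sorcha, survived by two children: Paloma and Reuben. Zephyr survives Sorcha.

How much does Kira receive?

Farrukh takes one-fifth of ₹8,437,500 = ₹1,687,500. The remaining ₹6,750,000 passes to the descendants.
The descendants' portion (₹6,750,000) is divided at the children's generation into 3 shares of ₹2,250,000. Zephyr takes ₹2,250,000. The 2 shares of the deceased (Niko and Esperanza) are combined into a pool of ₹4,500,000.
That pool (₹4,500,000) is divided at the grandchildren's generation equally among Kira, Xiomara, Lorcan, Paloma, and Reuben: ₹900,000 each.

Kira receives ₹900,000.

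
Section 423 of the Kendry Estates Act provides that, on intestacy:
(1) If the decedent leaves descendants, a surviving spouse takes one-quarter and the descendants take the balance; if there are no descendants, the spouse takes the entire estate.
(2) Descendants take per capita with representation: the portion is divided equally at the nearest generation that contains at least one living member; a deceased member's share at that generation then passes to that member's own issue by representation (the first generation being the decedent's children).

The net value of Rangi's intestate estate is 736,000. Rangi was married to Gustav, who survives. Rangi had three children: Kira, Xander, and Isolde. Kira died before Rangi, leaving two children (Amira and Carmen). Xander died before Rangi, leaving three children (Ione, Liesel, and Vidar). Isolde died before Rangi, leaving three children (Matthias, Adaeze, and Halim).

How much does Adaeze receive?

Adaeze receives 69,000.

Gustav takes one-quarter of 736,000 = 184,000. The remaining 552,000 passes to the descendants.
No child survives, so the initial division is made at the grandchildren's generation.
The descendants' portion (552,000) is divided into 8 shares of 69,000: Amira, Carmen, Ione, Liesel, Vidar, Matthias, Adaeze, and Halim each take 69,000.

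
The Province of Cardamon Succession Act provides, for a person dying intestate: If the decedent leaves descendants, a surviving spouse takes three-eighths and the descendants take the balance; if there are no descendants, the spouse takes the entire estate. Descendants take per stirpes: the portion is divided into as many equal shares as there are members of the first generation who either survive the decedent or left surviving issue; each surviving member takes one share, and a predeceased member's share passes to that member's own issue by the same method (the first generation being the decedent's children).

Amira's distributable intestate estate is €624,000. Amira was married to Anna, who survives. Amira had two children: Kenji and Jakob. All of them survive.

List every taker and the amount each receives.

Anna takes three-eighths of €624,000 = €234,000. The remaining €390,000 passes to the descendants.
The descendants' portion (€390,000) is divided into 2 shares of €195,000: Kenji and Jakob each take €195,000.

Anna: €234,000; Kenji: €195,000; Jakob: €195,000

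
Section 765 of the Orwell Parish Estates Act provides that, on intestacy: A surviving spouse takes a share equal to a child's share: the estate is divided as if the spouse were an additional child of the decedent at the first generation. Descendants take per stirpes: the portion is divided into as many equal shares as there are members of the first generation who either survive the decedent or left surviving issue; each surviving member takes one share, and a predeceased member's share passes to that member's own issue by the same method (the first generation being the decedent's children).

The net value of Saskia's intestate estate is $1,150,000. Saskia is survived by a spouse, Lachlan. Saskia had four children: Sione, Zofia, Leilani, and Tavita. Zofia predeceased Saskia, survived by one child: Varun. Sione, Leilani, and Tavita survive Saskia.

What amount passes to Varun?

Varun receives $230,000.

The spouse counts as an additional share at the children's level, so there are 5 primary shares of $230,000. Lachlan takes one such share ($230,000).
The children's combined portion ($920,000) is divided into 4 shares of $230,000: Sione, Leilani, and Tavita each take $230,000; Zofia's $230,000 share passes to Zofia's issue.
Zofia's share ($230,000) passes entirely to Varun.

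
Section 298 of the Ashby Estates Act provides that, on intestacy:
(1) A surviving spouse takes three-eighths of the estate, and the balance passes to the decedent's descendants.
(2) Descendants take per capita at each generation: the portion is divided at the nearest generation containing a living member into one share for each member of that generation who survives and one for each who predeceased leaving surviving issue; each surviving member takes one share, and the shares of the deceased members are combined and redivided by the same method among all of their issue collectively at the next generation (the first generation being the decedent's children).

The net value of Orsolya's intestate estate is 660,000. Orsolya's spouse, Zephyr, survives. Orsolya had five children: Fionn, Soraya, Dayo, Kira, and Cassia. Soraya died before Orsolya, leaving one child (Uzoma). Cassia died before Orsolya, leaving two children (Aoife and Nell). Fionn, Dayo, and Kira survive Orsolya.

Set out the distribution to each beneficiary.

Zephyr: 247,500; Fionn: 82,500; Uzoma: 55,000; Dayo: 82,500; Kira: 82,500; Aoife: 55,000; Nell: 55,000

Zephyr takes three-eighths of 660,000 = 247,500. The remaining 412,500 passes to the descendants.
The descendants' portion (412,500) is divided at the children's generation into 5 shares of 82,500. Fionn, Dayo, and Kira each take 82,500. The 2 shares of the deceased (Soraya and Cassia) are combined into a pool of 165,000.
That pool (165,000) is divided at the grandchildren's generation equally among Uzoma, Aoife, and Nell: 55,000 each.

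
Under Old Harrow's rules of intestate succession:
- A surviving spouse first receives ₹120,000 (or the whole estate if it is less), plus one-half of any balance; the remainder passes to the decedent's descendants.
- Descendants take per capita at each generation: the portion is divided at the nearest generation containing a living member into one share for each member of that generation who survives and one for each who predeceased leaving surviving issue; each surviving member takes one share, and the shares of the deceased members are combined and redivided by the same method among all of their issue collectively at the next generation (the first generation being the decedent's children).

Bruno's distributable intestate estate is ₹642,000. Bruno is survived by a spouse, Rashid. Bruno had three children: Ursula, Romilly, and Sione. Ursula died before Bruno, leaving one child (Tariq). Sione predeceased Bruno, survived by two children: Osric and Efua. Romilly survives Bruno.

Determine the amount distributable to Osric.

Rashid first takes ₹120,000, leaving a balance of ₹522,000. Rashid then takes one-half of the balance (₹261,000), for a total of ₹381,000. The remaining ₹261,000 passes to the descendants.
The descendants' portion (₹261,000) is divided at the children's generation into 3 shares of ₹87,000. Romilly takes ₹87,000. The 2 shares of the deceased (Ursula and Sione) are combined into a pool of ₹174,000.
That pool (₹174,000) is divided at the grandchildren's generation equally among Tariq, Osric, and Efua: ₹58,000 each.

Osric receives ₹58,000.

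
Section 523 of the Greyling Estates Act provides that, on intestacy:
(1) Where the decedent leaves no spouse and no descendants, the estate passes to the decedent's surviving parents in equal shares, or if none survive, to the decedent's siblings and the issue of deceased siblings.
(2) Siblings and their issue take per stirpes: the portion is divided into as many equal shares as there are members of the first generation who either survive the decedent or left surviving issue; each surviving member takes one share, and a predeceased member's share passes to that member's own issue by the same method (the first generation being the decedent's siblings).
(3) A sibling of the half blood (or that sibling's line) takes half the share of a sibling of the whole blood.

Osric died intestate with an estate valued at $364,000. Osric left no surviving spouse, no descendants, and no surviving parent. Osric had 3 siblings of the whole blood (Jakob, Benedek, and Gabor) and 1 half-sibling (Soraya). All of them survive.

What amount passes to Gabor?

The entire $364,000 passes to the siblings and their issue.
Counting each half-blood sibling's line as half a unit, there are 7/2 units in $364,000, so one unit is $104,000. Whole-blood lines (Jakob, Benedek, and Gabor) take $104,000 each; half-blood lines (Soraya) take $52,000 each.

Gabor receives $104,000.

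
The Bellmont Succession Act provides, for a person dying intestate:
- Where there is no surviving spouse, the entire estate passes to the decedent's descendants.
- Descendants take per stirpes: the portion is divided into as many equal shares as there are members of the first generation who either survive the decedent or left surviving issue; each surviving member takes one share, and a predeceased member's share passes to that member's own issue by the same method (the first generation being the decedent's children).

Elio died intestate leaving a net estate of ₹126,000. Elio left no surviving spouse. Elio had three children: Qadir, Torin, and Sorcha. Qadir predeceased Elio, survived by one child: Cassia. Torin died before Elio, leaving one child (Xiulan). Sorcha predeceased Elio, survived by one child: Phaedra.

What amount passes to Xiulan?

Xiulan receives ₹42,000.

The entire ₹126,000 passes to the descendants.
That amount (₹126,000) is divided into 3 shares of ₹42,000: Qadir's ₹42,000 share passes to Qadir's issue; Torin's ₹42,000 share passes to Torin's issue; Sorcha's ₹42,000 share passes to Sorcha's issue.
Qadir's share (₹42,000) passes entirely to Cassia.
Torin's share (₹42,000) passes entirely to Xiulan.
Sorcha's share (₹42,000) passes entirely to Phaedra.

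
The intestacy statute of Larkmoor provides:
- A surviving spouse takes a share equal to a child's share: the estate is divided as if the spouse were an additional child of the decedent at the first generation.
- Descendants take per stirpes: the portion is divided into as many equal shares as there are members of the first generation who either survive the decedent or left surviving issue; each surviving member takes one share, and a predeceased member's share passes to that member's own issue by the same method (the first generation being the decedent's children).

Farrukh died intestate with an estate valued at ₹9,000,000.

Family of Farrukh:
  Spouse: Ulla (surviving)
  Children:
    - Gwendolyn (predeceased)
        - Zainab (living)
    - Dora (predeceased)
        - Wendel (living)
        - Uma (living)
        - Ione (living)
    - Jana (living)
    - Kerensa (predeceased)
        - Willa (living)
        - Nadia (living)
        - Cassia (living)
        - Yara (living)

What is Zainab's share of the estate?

Zainab receives ₹1,800,000.

The spouse counts as an additional share at the children's level, so there are 5 primary shares of ₹1,800,000. Ulla takes one such share (₹1,800,000).
The children's combined portion (₹7,200,000) is divided into 4 shares of ₹1,800,000: Jana takes ₹1,800,000; Gwendolyn's ₹1,800,000 share passes to Gwendolyn's issue; Dora's ₹1,800,000 share passes to Dora's issue; Kerensa's ₹1,800,000 share passes to Kerensa's issue.
Gwendolyn's share (₹1,800,000) passes entirely to Zainab.
Dora's share (₹1,800,000) is divided into 3 shares of ₹600,000: Wendel, Uma, and Ione each take ₹600,000.
Kerensa's share (₹1,800,000) is divided into 4 shares of ₹450,000: Willa, Nadia, Cassia, and Yara each take ₹450,000.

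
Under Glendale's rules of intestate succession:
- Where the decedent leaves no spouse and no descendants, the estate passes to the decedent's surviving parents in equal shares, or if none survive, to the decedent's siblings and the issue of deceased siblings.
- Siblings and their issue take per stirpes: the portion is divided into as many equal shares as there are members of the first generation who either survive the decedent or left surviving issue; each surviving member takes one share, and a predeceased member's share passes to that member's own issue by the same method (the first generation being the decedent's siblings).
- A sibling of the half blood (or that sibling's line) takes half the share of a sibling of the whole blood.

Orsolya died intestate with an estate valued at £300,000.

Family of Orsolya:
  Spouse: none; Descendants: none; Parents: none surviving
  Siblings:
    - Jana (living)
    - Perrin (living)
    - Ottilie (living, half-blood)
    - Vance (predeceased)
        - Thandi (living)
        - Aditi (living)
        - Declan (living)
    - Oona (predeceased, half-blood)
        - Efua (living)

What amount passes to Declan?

Declan receives £25,000.

The entire £300,000 passes to the siblings and their issue.
Counting each half-blood sibling's line as half a unit, there are 4 units in £300,000, so one unit is £75,000. Whole-blood lines (Jana, Perrin, and Vance) take £75,000 each; half-blood lines (Ottilie and Oona) take £37,500 each.
Vance's share (£75,000) is divided into 3 shares of £25,000: Thandi, Aditi, and Declan each take £25,000.
Oona's share (£37,500) passes entirely to Efua.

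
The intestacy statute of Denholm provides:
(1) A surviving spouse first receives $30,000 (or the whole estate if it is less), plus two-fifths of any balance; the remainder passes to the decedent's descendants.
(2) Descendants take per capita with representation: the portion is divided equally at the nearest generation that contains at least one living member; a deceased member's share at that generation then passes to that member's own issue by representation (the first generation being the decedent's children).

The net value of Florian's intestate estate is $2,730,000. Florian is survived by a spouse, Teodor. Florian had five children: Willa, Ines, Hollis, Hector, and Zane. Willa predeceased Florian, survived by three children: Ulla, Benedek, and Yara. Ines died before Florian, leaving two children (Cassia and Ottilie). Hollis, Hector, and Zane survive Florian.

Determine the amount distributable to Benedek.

Benedek receives $108,000.

Teodor first takes $30,000, leaving a balance of $2,700,000. Teodor then takes two-fifths of the balance ($1,080,000), for a total of $1,110,000. The remaining $1,620,000 passes to the descendants.
The descendants' portion ($1,620,000) is divided into 5 shares of $324,000: Hollis, Hector, and Zane each take $324,000; Willa's $324,000 share passes to Willa's issue; Ines's $324,000 share passes to Ines's issue.
Willa's share ($324,000) is divided into 3 shares of $108,000: Ulla, Benedek, and Yara each take $108,000.
Ines's share ($324,000) is divided into 2 shares of $162,000: Cassia and Ottilie each take $162,000.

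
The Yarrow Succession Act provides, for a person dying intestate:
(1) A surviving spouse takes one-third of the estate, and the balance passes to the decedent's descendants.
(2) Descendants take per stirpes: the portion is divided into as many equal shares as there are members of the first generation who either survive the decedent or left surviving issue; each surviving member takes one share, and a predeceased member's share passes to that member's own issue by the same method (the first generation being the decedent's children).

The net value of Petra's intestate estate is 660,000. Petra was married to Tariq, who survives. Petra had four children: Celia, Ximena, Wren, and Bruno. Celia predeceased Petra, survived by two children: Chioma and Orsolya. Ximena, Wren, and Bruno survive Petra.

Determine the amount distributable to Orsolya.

Orsolya receives 55,000.

Tariq takes one-third of 660,000 = 220,000. The remaining 440,000 passes to the descendants.
The descendants' portion (440,000) is divided into 4 shares of 110,000: Ximena, Wren, and Bruno each take 110,000; Celia's 110,000 share passes to Celia's issue.
Celia's share (110,000) is divided into 2 shares of 55,000: Chioma and Orsolya each take 55,000.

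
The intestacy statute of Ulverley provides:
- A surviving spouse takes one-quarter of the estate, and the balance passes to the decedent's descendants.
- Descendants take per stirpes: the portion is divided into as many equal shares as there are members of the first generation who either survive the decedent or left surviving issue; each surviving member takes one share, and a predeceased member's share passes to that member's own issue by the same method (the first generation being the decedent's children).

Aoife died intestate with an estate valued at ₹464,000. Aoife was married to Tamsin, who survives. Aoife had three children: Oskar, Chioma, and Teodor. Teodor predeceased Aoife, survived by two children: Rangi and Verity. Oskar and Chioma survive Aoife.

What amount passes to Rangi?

Tamsin takes one-quarter of ₹464,000 = ₹116,000. The remaining ₹348,000 passes to the descendants.
The descendants' portion (₹348,000) is divided into 3 shares of ₹116,000: Oskar and Chioma each take ₹116,000; Teodor's ₹116,000 share passes to Teodor's issue.
Teodor's share (₹116,000) is divided into 2 shares of ₹58,000: Rangi and Verity each take ₹58,000.

Rangi receives ₹58,000.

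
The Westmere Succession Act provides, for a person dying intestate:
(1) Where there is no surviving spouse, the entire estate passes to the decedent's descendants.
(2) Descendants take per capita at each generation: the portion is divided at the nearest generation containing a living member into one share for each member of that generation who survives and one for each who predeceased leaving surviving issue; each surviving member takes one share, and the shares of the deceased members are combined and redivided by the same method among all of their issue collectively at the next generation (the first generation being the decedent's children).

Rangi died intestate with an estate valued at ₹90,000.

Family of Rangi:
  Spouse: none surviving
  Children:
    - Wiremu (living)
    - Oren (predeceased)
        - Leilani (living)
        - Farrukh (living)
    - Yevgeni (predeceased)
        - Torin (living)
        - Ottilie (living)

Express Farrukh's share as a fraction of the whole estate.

The entire ₹90,000 passes to the descendants.
That amount (₹90,000) is divided at the children's generation into 3 shares of ₹30,000. Wiremu takes ₹30,000. The 2 shares of the deceased (Oren and Yevgeni) are combined into a pool of ₹60,000.
That pool (₹60,000) is divided at the grandchildren's generation equally among Leilani, Farrukh, Torin, and Ottilie: ₹15,000 each.

Farrukh receives 1/6 of the estate.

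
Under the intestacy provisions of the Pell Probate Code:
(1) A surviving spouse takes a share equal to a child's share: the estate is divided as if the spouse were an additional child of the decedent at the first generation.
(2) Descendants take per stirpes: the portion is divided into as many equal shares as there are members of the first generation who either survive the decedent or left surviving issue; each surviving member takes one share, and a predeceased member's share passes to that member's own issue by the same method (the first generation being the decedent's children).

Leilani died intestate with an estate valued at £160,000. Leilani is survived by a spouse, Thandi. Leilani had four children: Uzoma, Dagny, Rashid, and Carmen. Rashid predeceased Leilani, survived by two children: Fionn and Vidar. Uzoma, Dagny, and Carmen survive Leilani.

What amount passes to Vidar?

The spouse counts as an additional share at the children's level, so there are 5 primary shares of £32,000. Thandi takes one such share (£32,000).
The children's combined portion (£128,000) is divided into 4 shares of £32,000: Uzoma, Dagny, and Carmen each take £32,000; Rashid's £32,000 share passes to Rashid's issue.
Rashid's share (£32,000) is divided into 2 shares of £16,000: Fionn and Vidar each take £16,000.

Vidar receives £16,000.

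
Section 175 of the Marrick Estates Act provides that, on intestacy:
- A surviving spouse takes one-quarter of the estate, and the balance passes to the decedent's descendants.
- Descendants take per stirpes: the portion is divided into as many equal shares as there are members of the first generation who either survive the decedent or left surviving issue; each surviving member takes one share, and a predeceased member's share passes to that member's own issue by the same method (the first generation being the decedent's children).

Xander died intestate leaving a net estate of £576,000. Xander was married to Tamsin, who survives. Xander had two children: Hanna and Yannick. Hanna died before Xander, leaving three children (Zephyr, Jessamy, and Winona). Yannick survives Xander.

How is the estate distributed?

Tamsin takes one-quarter of £576,000 = £144,000. The remaining £432,000 passes to the descendants.
The descendants' portion (£432,000) is divided into 2 shares of £216,000: Yannick takes £216,000; Hanna's £216,000 share passes to Hanna's issue.
Hanna's share (£216,000) is divided into 3 shares of £72,000: Zephyr, Jessamy, and Winona each take £72,000.

Tamsin: £144,000; Zephyr: £72,000; Jessamy: £72,000; Winona: £72,000; Yannick: £216,000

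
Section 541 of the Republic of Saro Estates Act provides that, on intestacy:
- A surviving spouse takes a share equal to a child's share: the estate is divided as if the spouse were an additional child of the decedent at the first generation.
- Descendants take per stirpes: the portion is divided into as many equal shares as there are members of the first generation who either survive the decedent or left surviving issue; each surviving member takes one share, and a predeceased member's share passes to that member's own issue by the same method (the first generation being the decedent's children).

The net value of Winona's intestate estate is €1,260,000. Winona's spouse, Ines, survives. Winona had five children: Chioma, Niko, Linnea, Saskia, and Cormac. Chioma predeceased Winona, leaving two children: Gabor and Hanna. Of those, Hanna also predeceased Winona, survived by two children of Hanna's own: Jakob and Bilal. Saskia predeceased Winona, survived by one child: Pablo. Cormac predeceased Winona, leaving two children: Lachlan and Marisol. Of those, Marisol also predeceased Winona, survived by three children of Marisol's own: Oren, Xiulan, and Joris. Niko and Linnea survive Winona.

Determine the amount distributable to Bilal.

The spouse counts as an additional share at the children's level, so there are 6 primary shares of €210,000. Ines takes one such share (€210,000).
The children's combined portion (€1,050,000) is divided into 5 shares of €210,000: Niko and Linnea each take €210,000; Chioma's €210,000 share passes to Chioma's issue; Saskia's €210,000 share passes to Saskia's issue; Cormac's €210,000 share passes to Cormac's issue.
Chioma's share (€210,000) is divided into 2 shares of €105,000: Gabor takes €105,000; Hanna's €105,000 share passes to Hanna's issue.
Hanna's share (€105,000) is divided into 2 shares of €52,500: Jakob and Bilal each take €52,500.
Saskia's share (€210,000) passes entirely to Pablo.
Cormac's share (€210,000) is divided into 2 shares of €105,000: Lachlan takes €105,000; Marisol's €105,000 share passes to Marisol's issue.
Marisol's share (€105,000) is divided into 3 shares of €35,000: Oren, Xiulan, and Joris each take €35,000.

Bilal receives €52,500.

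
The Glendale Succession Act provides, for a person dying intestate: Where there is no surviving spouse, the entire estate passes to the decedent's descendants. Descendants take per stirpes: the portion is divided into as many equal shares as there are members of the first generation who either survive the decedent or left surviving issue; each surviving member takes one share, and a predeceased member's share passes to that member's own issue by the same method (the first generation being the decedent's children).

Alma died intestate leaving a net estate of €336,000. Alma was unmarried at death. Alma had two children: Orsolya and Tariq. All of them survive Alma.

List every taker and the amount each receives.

Orsolya: €168,000; Tariq: €168,000

The entire €336,000 passes to the descendants.
That amount (€336,000) is divided into 2 shares of €168,000: Orsolya and Tariq each take €168,000.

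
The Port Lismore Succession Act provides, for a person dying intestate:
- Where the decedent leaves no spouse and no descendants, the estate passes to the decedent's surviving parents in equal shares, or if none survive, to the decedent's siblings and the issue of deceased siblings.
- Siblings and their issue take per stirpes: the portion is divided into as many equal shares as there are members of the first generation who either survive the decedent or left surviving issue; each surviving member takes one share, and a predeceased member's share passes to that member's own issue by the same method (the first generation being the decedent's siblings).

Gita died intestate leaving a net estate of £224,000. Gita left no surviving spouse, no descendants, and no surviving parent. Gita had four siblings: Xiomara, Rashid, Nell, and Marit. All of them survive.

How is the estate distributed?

The entire £224,000 passes to the siblings and their issue.
That amount (£224,000) is divided into 4 shares of £56,000: Xiomara, Rashid, Nell, and Marit each take £56,000.

Xiomara: £56,000; Rashid: £56,000; Nell: £56,000; Marit: £56,000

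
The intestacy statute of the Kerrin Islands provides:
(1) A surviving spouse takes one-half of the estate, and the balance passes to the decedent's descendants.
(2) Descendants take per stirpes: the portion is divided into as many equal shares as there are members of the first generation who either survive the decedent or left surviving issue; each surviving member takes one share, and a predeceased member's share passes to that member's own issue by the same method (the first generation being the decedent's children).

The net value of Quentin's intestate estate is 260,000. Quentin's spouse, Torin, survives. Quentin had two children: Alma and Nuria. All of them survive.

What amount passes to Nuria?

Nuria receives 65,000.

Torin takes one-half of 260,000 = 130,000. The remaining 130,000 passes to the descendants.
The descendants' portion (130,000) is divided into 2 shares of 65,000: Alma and Nuria each take 65,000.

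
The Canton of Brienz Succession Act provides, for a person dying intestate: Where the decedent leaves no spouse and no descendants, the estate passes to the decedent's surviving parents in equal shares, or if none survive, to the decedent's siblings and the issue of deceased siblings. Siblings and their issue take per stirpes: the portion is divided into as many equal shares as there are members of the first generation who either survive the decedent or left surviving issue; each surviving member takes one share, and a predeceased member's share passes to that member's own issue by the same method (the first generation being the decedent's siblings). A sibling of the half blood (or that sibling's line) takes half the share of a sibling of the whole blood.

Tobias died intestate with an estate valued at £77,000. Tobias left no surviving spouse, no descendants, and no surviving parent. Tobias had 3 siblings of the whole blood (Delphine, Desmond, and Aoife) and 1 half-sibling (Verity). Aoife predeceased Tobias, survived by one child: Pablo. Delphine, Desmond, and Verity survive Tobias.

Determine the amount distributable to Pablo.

Pablo receives £22,000.

The entire £77,000 passes to the siblings and their issue.
Counting each half-blood sibling's line as half a unit, there are 7/2 units in £77,000, so one unit is £22,000. Whole-blood lines (Delphine, Desmond, and Aoife) take £22,000 each; half-blood lines (Verity) take £11,000 each.
Aoife's share (£22,000) passes entirely to Pablo.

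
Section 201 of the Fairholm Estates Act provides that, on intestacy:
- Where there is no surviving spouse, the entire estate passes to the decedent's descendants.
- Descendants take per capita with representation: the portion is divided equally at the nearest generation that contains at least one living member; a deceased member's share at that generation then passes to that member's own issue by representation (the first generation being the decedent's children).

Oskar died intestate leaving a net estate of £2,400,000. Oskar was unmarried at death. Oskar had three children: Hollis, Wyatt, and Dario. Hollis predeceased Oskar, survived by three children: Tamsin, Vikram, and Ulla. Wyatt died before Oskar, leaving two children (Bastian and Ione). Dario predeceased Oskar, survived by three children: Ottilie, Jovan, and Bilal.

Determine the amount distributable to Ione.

Ione receives £300,000.

The entire £2,400,000 passes to the descendants.
No child survives, so the initial division is made at the grandchildren's generation.
That amount (£2,400,000) is divided into 8 shares of £300,000: Tamsin, Vikram, Ulla, Bastian, Ione, Ottilie, Jovan, and Bilal each take £300,000.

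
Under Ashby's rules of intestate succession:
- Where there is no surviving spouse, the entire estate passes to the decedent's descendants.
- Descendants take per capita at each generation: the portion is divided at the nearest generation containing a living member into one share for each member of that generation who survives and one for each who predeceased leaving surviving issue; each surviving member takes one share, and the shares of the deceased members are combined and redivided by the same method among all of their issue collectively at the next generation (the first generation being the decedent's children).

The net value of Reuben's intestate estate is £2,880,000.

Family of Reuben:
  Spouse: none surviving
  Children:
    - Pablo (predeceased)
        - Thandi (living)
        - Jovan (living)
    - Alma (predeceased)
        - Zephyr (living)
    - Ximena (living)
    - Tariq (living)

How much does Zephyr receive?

The entire £2,880,000 passes to the descendants.
That amount (£2,880,000) is divided at the children's generation into 4 shares of £720,000. Ximena and Tariq each take £720,000. The 2 shares of the deceased (Pablo and Alma) are combined into a pool of £1,440,000.
That pool (£1,440,000) is divided at the grandchildren's generation equally among Thandi, Jovan, and Zephyr: £480,000 each.

Zephyr receives £480,000.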